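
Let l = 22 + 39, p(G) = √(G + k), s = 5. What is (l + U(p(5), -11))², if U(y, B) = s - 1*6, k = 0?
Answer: 3600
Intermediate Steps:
p(G) = √G (p(G) = √(G + 0) = √G)
U(y, B) = -1 (U(y, B) = 5 - 1*6 = 5 - 6 = -1)
l = 61
(l + U(p(5), -11))² = (61 - 1)² = 60² = 3600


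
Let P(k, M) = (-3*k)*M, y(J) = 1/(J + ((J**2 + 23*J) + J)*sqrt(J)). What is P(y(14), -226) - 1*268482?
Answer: -37991545749/141505 + 12882*sqrt(14)/141505 ≈ -2.6848e+5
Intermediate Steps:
y(J) = 1/(J + sqrt(J)*(J**2 + 24*J)) (y(J) = 1/(J + (J**2 + 24*J)*sqrt(J)) = 1/(J + sqrt(J)*(J**2 + 24*J)))
P(k, M) = -3*M*k
P(y(14), -226) - 1*268482 = -3*(-226)/(14 + 14**(5/2) + 24*14**(3/2)) - 1*268482 = -3*(-226)/(14 + 196*sqrt(14) + 24*(14*sqrt(14))) - 268482 = -3*(-226)/(14 + 196*sqrt(14) + 336*sqrt(14)) - 268482 = -3*(-226)/(14 + 532*sqrt(14)) - 268482 = 678/(14 + 532*sqrt(14)) - 268482 = -268482 + 678/(14 + 532*sqrt(14))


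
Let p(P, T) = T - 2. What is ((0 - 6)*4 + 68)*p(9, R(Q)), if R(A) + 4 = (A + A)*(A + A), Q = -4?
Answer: 2552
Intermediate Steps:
R(A) = -4 + 4*A² (R(A) = -4 + (A + A)*(A + A) = -4 + (2*A)*(2*A) = -4 + 4*A²)
p(P, T) = -2 + T
((0 - 6)*4 + 68)*p(9, R(Q)) = ((0 - 6)*4 + 68)*(-2 + (-4 + 4*(-4)²)) = (-6*4 + 68)*(-2 + (-4 + 4*16)) = (-24 + 68)*(-2 + (-4 + 64)) = 44*(-2 + 60) = 44*58 = 2552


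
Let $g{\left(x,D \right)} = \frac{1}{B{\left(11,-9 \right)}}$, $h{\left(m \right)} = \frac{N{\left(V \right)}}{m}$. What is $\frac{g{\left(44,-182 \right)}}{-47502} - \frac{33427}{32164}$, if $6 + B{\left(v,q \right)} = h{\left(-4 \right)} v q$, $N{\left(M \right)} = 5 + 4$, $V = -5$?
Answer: $- \frac{40490162311}{38960285364} \approx -1.0393$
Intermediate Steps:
$N{\left(M \right)} = 9$
$h{\left(m \right)} = \frac{9}{m}$
$B{\left(v,q \right)} = -6 - \frac{9 q v}{4}$ ($B{\left(v,q \right)} = -6 + \frac{9}{-4} v q = -6 + 9 \left(- \frac{1}{4}\right) v q = -6 + - \frac{9 v}{4} q = -6 - \frac{9 q v}{4}$)
$g{\left(x,D \right)} = \frac{4}{867}$ ($g{\left(x,D \right)} = \frac{1}{-6 - \left(- \frac{81}{4}\right) 11} = \frac{1}{-6 + \frac{891}{4}} = \frac{1}{\frac{867}{4}} = \frac{4}{867}$)
$\frac{g{\left(44,-182 \right)}}{-47502} - \frac{33427}{32164} = \frac{4}{867 \left(-47502\right)} - \frac{33427}{32164} = \frac{4}{867} \left(- \frac{1}{47502}\right) - \frac{33427}{32164} = - \frac{2}{20592117} - \frac{33427}{32164} = - \frac{40490162311}{38960285364}$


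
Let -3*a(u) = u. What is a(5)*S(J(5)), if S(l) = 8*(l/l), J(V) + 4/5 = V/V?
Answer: -40/3 ≈ -13.333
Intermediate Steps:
a(u) = -u/3
J(V) = 1/5 (J(V) = -4/5 + V/V = -4/5 + 1 = 1/5)
S(l) = 8 (S(l) = 8*1 = 8)
a(5)*S(J(5)) = -1/3*5*8 = -5/3*8 = -40/3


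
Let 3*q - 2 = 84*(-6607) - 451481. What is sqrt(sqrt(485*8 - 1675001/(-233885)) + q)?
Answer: sqrt(-18351984102862025 + 233885*sqrt(212636267321885))/233885 ≈ 579.16*I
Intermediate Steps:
q = -335489 (q = 2/3 + (84*(-6607) - 451481)/3 = 2/3 + (-554988 - 451481)/3 = 2/3 + (1/3)*(-1006469) = 2/3 - 1006469/3 = -335489)
sqrt(sqrt(485*8 - 1675001/(-233885)) + q) = sqrt(sqrt(485*8 - 1675001/(-233885)) - 335489) = sqrt(sqrt(3880 - 1675001*(-1/233885)) - 335489) = sqrt(sqrt(3880 + 1675001/233885) - 335489) = sqrt(sqrt(909148801/233885) - 335489) = sqrt(sqrt(212636267321885)/233885 - 335489) = sqrt(-335489 + sqrt(212636267321885)/233885)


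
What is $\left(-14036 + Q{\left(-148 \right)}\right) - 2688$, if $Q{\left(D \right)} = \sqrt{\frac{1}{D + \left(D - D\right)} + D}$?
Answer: $-16724 + \frac{i \sqrt{810485}}{74} \approx -16724.0 + 12.166 i$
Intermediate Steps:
$Q{\left(D \right)} = \sqrt{D + \frac{1}{D}}$ ($Q{\left(D \right)} = \sqrt{\frac{1}{D + 0} + D} = \sqrt{\frac{1}{D} + D} = \sqrt{D + \frac{1}{D}}$)
$\left(-14036 + Q{\left(-148 \right)}\right) - 2688 = \left(-14036 + \sqrt{-148 + \frac{1}{-148}}\right) - 2688 = \left(-14036 + \sqrt{-148 - \frac{1}{148}}\right) - 2688 = \left(-14036 + \sqrt{- \frac{21905}{148}}\right) - 2688 = \left(-14036 + \frac{i \sqrt{810485}}{74}\right) - 2688 = -16724 + \frac{i \sqrt{810485}}{74}$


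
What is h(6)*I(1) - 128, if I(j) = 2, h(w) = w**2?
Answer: -56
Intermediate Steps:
h(6)*I(1) - 128 = 6**2*2 - 128 = 36*2 - 128 = 72 - 128 = -56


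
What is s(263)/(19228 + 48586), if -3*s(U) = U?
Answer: -263/203442 ≈ -0.0012928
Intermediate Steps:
s(U) = -U/3
s(263)/(19228 + 48586) = (-⅓*263)/(19228 + 48586) = -263/3/67814 = -263/3*1/67814 = -263/203442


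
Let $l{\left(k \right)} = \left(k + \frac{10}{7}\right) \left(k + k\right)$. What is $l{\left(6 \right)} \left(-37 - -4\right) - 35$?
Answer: $- \frac{20837}{7} \approx -2976.7$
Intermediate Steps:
$l{\left(k \right)} = 2 k \left(\frac{10}{7} + k\right)$ ($l{\left(k \right)} = \left(k + 10 \cdot \frac{1}{7}\right) 2 k = \left(k + \frac{10}{7}\right) 2 k = \left(\frac{10}{7} + k\right) 2 k = 2 k \left(\frac{10}{7} + k\right)$)
$l{\left(6 \right)} \left(-37 - -4\right) - 35 = \frac{2}{7} \cdot 6 \left(10 + 7 \cdot 6\right) \left(-37 - -4\right) - 35 = \frac{2}{7} \cdot 6 \left(10 + 42\right) \left(-37 + 4\right) - 35 = \frac{2}{7} \cdot 6 \cdot 52 \left(-33\right) - 35 = \frac{624}{7} \left(-33\right) - 35 = - \frac{20592}{7} - 35 = - \frac{20837}{7}$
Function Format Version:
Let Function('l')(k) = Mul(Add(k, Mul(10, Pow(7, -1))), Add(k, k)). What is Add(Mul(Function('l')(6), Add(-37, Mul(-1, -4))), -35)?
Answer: Rational(-20837, 7) ≈ -2976.7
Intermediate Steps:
Function('l')(k) = Mul(2, k, Add(Rational(10, 7), k)) (Function('l')(k) = Mul(Add(k, Mul(10, Rational(1, 7))), Mul(2, k)) = Mul(Add(k, Rational(10, 7)), Mul(2, k)) = Mul(Add(Rational(10, 7), k), Mul(2, k)) = Mul(2, k, Add(Rational(10, 7), k)))
Add(Mul(Function('l')(6), Add(-37, Mul(-1, -4))), -35) = Add(Mul(Mul(Rational(2, 7), 6, Add(10, Mul(7, 6))), Add(-37, Mul(-1, -4))), -35) = Add(Mul(Mul(Rational(2, 7), 6, Add(10, 42)), Add(-37, 4)), -35) = Add(Mul(Mul(Rational(2, 7), 6, 52), -33), -35) = Add(Mul(Rational(624, 7), -33), -35) = Add(Rational(-20592, 7), -35) = Rational(-20837, 7)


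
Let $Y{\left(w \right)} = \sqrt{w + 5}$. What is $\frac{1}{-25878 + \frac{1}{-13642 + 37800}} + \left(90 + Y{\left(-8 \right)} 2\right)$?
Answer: $\frac{56264440912}{625160723} + 2 i \sqrt{3} \approx 90.0 + 3.4641 i$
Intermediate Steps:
$Y{\left(w \right)} = \sqrt{5 + w}$
$\frac{1}{-25878 + \frac{1}{-13642 + 37800}} + \left(90 + Y{\left(-8 \right)} 2\right) = \frac{1}{-25878 + \frac{1}{-13642 + 37800}} + \left(90 + \sqrt{5 - 8} \cdot 2\right) = \frac{1}{-25878 + \frac{1}{24158}} + \left(90 + \sqrt{-3} \cdot 2\right) = \frac{1}{-25878 + \frac{1}{24158}} + \left(90 + i \sqrt{3} \cdot 2\right) = \frac{1}{- \frac{625160723}{24158}} + \left(90 + 2 i \sqrt{3}\right) = - \frac{24158}{625160723} + \left(90 + 2 i \sqrt{3}\right) = \frac{56264440912}{625160723} + 2 i \sqrt{3}$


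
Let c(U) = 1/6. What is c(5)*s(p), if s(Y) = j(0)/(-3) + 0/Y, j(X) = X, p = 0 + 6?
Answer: 0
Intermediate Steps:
p = 6
c(U) = 1/6
s(Y) = 0 (s(Y) = 0/(-3) + 0/Y = 0*(-1/3) + 0 = 0 + 0 = 0)
c(5)*s(p) = (1/6)*0 = 0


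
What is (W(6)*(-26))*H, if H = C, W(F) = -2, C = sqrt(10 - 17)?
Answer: 52*I*sqrt(7) ≈ 137.58*I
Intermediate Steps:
C = I*sqrt(7) (C = sqrt(-7) = I*sqrt(7) ≈ 2.6458*I)
H = I*sqrt(7) ≈ 2.6458*I
(W(6)*(-26))*H = (-2*(-26))*(I*sqrt(7)) = 52*(I*sqrt(7)) = 52*I*sqrt(7)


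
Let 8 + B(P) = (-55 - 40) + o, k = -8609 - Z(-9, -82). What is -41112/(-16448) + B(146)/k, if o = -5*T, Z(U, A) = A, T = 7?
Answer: 44103981/17531512 ≈ 2.5157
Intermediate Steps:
o = -35 (o = -5*7 = -35)
k = -8527 (k = -8609 - 1*(-82) = -8609 + 82 = -8527)
B(P) = -138 (B(P) = -8 + ((-55 - 40) - 35) = -8 + (-95 - 35) = -8 - 130 = -138)
-41112/(-16448) + B(146)/k = -41112/(-16448) - 138/(-8527) = -41112*(-1/16448) - 138*(-1/8527) = 5139/2056 + 138/8527 = 44103981/17531512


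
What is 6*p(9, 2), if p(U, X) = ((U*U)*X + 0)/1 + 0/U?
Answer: 972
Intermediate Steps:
p(U, X) = X*U**2 (p(U, X) = (U**2*X + 0)*1 + 0 = (X*U**2 + 0)*1 + 0 = (X*U**2)*1 + 0 = X*U**2 + 0 = X*U**2)
6*p(9, 2) = 6*(2*9**2) = 6*(2*81) = 6*162 = 972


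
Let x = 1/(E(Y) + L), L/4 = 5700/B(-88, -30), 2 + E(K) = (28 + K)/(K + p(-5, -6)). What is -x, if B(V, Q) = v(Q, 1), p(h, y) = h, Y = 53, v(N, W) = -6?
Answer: 16/60805 ≈ 0.00026314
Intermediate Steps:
B(V, Q) = -6
E(K) = -2 + (28 + K)/(-5 + K) (E(K) = -2 + (28 + K)/(K - 5) = -2 + (28 + K)/(-5 + K))
L = -3800 (L = 4*(5700/(-6)) = 4*(5700*(-1/6)) = 4*(-950) = -3800)
x = -16/60805 (x = 1/((38 - 1*53)/(-5 + 53) - 3800) = 1/((38 - 53)/48 - 3800) = 1/((1/48)*(-15) - 3800) = 1/(-5/16 - 3800) = 1/(-60805/16) = -16/60805 ≈ -0.00026314)
-x = -1*(-16/60805) = 16/60805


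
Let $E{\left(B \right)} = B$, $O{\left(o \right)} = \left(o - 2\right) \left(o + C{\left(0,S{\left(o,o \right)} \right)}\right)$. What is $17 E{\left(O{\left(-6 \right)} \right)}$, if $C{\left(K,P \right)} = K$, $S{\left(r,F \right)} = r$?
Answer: $816$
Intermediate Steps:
$O{\left(o \right)} = o \left(-2 + o\right)$ ($O{\left(o \right)} = \left(o - 2\right) \left(o + 0\right) = \left(-2 + o\right) o = o \left(-2 + o\right)$)
$17 E{\left(O{\left(-6 \right)} \right)} = 17 \left(- 6 \left(-2 - 6\right)\right) = 17 \left(\left(-6\right) \left(-8\right)\right) = 17 \cdot 48 = 816$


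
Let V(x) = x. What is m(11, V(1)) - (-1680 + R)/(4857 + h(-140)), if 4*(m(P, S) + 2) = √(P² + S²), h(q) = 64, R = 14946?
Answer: -23108/4921 + √122/4 ≈ -1.9345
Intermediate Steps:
m(P, S) = -2 + √(P² + S²)/4
m(11, V(1)) - (-1680 + R)/(4857 + h(-140)) = (-2 + √(11² + 1²)/4) - (-1680 + 14946)/(4857 + 64) = (-2 + √(121 + 1)/4) - 13266/4921 = (-2 + √122/4) - 13266/4921 = -23108/4921 + √122/4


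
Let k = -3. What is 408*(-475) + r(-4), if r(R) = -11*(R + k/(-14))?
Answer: -2712617/14 ≈ -1.9376e+5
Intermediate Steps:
r(R) = -33/14 - 11*R (r(R) = -11*(R - 3/(-14)) = -11*(R - 3*(-1/14)) = -11*(R + 3/14) = -11*(3/14 + R) = -33/14 - 11*R)
408*(-475) + r(-4) = 408*(-475) + (-33/14 - 11*(-4)) = -193800 + (-33/14 + 44) = -193800 + 583/14 = -2712617/14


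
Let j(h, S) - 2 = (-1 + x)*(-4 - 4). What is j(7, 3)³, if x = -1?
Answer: 5832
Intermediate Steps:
j(h, S) = 18 (j(h, S) = 2 + (-1 - 1)*(-4 - 4) = 2 - 2*(-8) = 2 + 16 = 18)
j(7, 3)³ = 18³ = 5832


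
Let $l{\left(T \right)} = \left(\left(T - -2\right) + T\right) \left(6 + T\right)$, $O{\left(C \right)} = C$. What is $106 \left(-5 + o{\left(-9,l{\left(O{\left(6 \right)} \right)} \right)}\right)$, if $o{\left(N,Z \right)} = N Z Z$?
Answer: $-26926226$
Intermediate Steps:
$l{\left(T \right)} = \left(2 + 2 T\right) \left(6 + T\right)$ ($l{\left(T \right)} = \left(\left(T + 2\right) + T\right) \left(6 + T\right) = \left(\left(2 + T\right) + T\right) \left(6 + T\right) = \left(2 + 2 T\right) \left(6 + T\right)$)
$o{\left(N,Z \right)} = N Z^{2}$
$106 \left(-5 + o{\left(-9,l{\left(O{\left(6 \right)} \right)} \right)}\right) = 106 \left(-5 - 9 \left(12 + 2 \cdot 6^{2} + 14 \cdot 6\right)^{2}\right) = 106 \left(-5 - 9 \left(12 + 2 \cdot 36 + 84\right)^{2}\right) = 106 \left(-5 - 9 \left(12 + 72 + 84\right)^{2}\right) = 106 \left(-5 - 9 \cdot 168^{2}\right) = 106 \left(-5 - 254016\right) = 106 \left(-254021\right) = -26926226$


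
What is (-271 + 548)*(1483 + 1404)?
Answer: 799699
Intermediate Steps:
(-271 + 548)*(1483 + 1404) = 277*2887 = 799699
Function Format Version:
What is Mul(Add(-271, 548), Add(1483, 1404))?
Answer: 799699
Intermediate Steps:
Mul(Add(-271, 548), Add(1483, 1404)) = Mul(277, 2887) = 799699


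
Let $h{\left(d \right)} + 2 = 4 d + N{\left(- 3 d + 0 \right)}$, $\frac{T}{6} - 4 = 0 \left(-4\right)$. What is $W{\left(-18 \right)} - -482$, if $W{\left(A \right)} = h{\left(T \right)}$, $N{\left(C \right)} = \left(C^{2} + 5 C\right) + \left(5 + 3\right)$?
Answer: $5408$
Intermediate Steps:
$N{\left(C \right)} = 8 + C^{2} + 5 C$ ($N{\left(C \right)} = \left(C^{2} + 5 C\right) + 8 = 8 + C^{2} + 5 C$)
$T = 24$ ($T = 24 + 6 \cdot 0 \left(-4\right) = 24 + 6 \cdot 0 = 24 + 0 = 24$)
$h{\left(d \right)} = 6 - 11 d + 9 d^{2}$ ($h{\left(d \right)} = -2 + \left(4 d + \left(8 + \left(- 3 d + 0\right)^{2} + 5 \left(- 3 d + 0\right)\right)\right) = -2 + \left(4 d + \left(8 + \left(- 3 d\right)^{2} + 5 \left(- 3 d\right)\right)\right) = -2 + \left(4 d + \left(8 + 9 d^{2} - 15 d\right)\right) = -2 + \left(4 d + \left(8 - 15 d + 9 d^{2}\right)\right) = -2 + \left(8 - 11 d + 9 d^{2}\right) = 6 - 11 d + 9 d^{2}$)
$W{\left(A \right)} = 4926$ ($W{\left(A \right)} = 6 - 264 + 9 \cdot 24^{2} = 6 - 264 + 9 \cdot 576 = 6 - 264 + 5184 = 4926$)
$W{\left(-18 \right)} - -482 = 4926 - -482 = 4926 + 482 = 5408$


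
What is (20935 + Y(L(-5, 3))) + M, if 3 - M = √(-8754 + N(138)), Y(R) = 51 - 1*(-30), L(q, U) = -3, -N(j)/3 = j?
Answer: 21019 - 4*I*√573 ≈ 21019.0 - 95.75*I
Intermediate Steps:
N(j) = -3*j
Y(R) = 81 (Y(R) = 51 + 30 = 81)
M = 3 - 4*I*√573 (M = 3 - √(-8754 - 3*138) = 3 - √(-8754 - 414) = 3 - √(-9168) = 3 - 4*I*√573 ≈ 3.0 - 95.75*I)
(20935 + Y(L(-5, 3))) + M = (20935 + 81) + (3 - 4*I*√573) = 21016 + (3 - 4*I*√573) = 21019 - 4*I*√573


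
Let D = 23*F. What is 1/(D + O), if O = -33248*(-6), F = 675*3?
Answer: 1/246063 ≈ 4.0640e-6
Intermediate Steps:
F = 2025
O = 199488
D = 46575 (D = 23*2025 = 46575)
1/(D + O) = 1/(46575 + 199488) = 1/246063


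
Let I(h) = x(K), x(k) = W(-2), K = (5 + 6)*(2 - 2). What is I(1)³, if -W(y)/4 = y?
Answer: 512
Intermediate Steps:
K = 0 (K = 11*0 = 0)
W(y) = -4*y
x(k) = 8 (x(k) = -4*(-2) = 8)
I(h) = 8
I(1)³ = 8³ = 512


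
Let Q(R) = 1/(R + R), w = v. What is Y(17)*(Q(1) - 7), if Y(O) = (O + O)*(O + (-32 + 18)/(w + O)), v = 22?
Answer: -11033/3 ≈ -3677.7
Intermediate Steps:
w = 22
Q(R) = 1/(2*R)
Y(O) = 2*O*(O - 14/(22 + O)) (Y(O) = (O + O)*(O + (-32 + 18)/(22 + O)) = (2*O)*(O - 14/(22 + O)) = 2*O*(O - 14/(22 + O)))
Y(17)*(Q(1) - 7) = (2*17*(-14 + 17² + 22*17)/(22 + 17))*((½)/1 - 7) = (2*17*(-14 + 289 + 374)/39)*((½)*1 - 7) = (2*17*(1/39)*649)*(½ - 7) = (22066/39)*(-13/2) = -11033/3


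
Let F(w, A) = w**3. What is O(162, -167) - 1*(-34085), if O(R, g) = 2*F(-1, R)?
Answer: 34083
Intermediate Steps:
O(R, g) = -2 (O(R, g) = 2*(-1)**3 = 2*(-1) = -2)
O(162, -167) - 1*(-34085) = -2 - 1*(-34085) = -2 + 34085 = 34083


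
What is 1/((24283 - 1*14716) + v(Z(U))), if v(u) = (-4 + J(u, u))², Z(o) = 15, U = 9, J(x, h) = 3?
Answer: 1/9568 ≈ 0.00010451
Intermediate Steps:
v(u) = 1 (v(u) = (-4 + 3)² = (-1)² = 1)
1/((24283 - 1*14716) + v(Z(U))) = 1/((24283 - 1*14716) + 1) = 1/((24283 - 14716) + 1) = 1/(9567 + 1) = 1/9568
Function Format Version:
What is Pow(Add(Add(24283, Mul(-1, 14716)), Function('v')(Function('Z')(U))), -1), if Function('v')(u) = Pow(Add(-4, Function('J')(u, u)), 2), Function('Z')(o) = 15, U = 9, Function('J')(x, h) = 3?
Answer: Rational(1, 9568) ≈ 0.00010451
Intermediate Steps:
Function('v')(u) = 1 (Function('v')(u) = Pow(Add(-4, 3), 2) = Pow(-1, 2) = 1)
Pow(Add(Add(24283, Mul(-1, 14716)), Function('v')(Function('Z')(U))), -1) = Pow(Add(Add(24283, Mul(-1, 14716)), 1), -1) = Pow(Add(Add(24283, -14716), 1), -1) = Pow(Add(9567, 1), -1) = Pow(9568, -1) = Rational(1, 9568)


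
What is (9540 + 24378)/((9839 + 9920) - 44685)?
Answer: -16959/12463 ≈ -1.3607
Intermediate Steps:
(9540 + 24378)/((9839 + 9920) - 44685) = 33918/(19759 - 44685) = 33918/(-24926) = 33918*(-1/24926) = -16959/12463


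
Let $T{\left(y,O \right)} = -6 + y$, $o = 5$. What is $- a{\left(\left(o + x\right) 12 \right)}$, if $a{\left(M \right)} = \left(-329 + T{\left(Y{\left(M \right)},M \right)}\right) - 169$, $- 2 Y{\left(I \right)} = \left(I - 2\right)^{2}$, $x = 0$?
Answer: $2186$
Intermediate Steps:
$Y{\left(I \right)} = - \frac{\left(-2 + I\right)^{2}}{2}$ ($Y{\left(I \right)} = - \frac{\left(I - 2\right)^{2}}{2} = - \frac{\left(-2 + I\right)^{2}}{2}$)
$a{\left(M \right)} = -504 - \frac{\left(-2 + M\right)^{2}}{2}$ ($a{\left(M \right)} = \left(-329 - \left(6 + \frac{\left(-2 + M\right)^{2}}{2}\right)\right) - 169 = \left(-335 - \frac{\left(-2 + M\right)^{2}}{2}\right) - 169 = -504 - \frac{\left(-2 + M\right)^{2}}{2}$)
$- a{\left(\left(o + x\right) 12 \right)} = - (-504 - \frac{\left(-2 + \left(5 + 0\right) 12\right)^{2}}{2}) = - (-504 - \frac{\left(-2 + 5 \cdot 12\right)^{2}}{2}) = - (-504 - \frac{\left(-2 + 60\right)^{2}}{2}) = - (-504 - \frac{58^{2}}{2}) = - (-504 - 1682) = \left(-1\right) \left(-2186\right) = 2186$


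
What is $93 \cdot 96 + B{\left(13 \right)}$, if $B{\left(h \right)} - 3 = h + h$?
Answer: $8957$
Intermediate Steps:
$B{\left(h \right)} = 3 + 2 h$ ($B{\left(h \right)} = 3 + \left(h + h\right) = 3 + 2 h$)
$93 \cdot 96 + B{\left(13 \right)} = 93 \cdot 96 + \left(3 + 2 \cdot 13\right) = 8928 + \left(3 + 26\right) = 8928 + 29 = 8957$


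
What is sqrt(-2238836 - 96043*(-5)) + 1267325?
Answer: 1267325 + I*sqrt(1758621) ≈ 1.2673e+6 + 1326.1*I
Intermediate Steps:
sqrt(-2238836 - 96043*(-5)) + 1267325 = sqrt(-2238836 + 480215) + 1267325 = sqrt(-1758621) + 1267325 = I*sqrt(1758621) + 1267325 = 1267325 + I*sqrt(1758621)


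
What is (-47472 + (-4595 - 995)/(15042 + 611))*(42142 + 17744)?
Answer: -44500376692116/15653 ≈ -2.8429e+9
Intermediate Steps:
(-47472 + (-4595 - 995)/(15042 + 611))*(42142 + 17744) = (-47472 - 5590/15653)*59886 = -743084806/15653*59886 = -44500376692116/15653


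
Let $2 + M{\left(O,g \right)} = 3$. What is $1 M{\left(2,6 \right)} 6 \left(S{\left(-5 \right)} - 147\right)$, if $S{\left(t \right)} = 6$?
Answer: $-846$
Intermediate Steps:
$M{\left(O,g \right)} = 1$ ($M{\left(O,g \right)} = -2 + 3 = 1$)
$1 M{\left(2,6 \right)} 6 \left(S{\left(-5 \right)} - 147\right) = 1 \cdot 1 \cdot 6 \left(6 - 147\right) = 1 \cdot 6 \left(-141\right) = 6 \left(-141\right) = -846$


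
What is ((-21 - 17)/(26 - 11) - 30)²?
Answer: 238144/225 ≈ 1058.4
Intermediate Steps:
((-21 - 17)/(26 - 11) - 30)² = (-38/15 - 30)² = (-488/15)² = 238144/225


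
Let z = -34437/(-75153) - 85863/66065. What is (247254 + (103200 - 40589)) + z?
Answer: 39447955447969/127307255 ≈ 3.0986e+5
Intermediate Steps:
z = -107122606/127307255 (z = -34437*(-1/75153) - 85863*1/66065 = 883/1927 - 85863/66065 = -107122606/127307255 ≈ -0.84145)
(247254 + (103200 - 40589)) + z = (247254 + (103200 - 40589)) - 107122606/127307255 = (247254 + 62611) - 107122606/127307255 = 309865 - 107122606/127307255 = 39447955447969/127307255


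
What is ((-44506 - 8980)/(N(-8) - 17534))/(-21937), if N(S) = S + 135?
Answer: -53486/381857359 ≈ -0.00014007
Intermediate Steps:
N(S) = 135 + S
((-44506 - 8980)/(N(-8) - 17534))/(-21937) = ((-44506 - 8980)/((135 - 8) - 17534))/(-21937) = -53486/(127 - 17534)*(-1/21937) = -53486/(-17407)*(-1/21937) = -53486*(-1/17407)*(-1/21937) = (53486/17407)*(-1/21937) = -53486/381857359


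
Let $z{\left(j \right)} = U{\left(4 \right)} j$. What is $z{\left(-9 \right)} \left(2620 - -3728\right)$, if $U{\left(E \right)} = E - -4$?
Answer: $-457056$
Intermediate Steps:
$U{\left(E \right)} = 4 + E$ ($U{\left(E \right)} = E + 4 = 4 + E$)
$z{\left(j \right)} = 8 j$ ($z{\left(j \right)} = \left(4 + 4\right) j = 8 j$)
$z{\left(-9 \right)} \left(2620 - -3728\right) = 8 \left(-9\right) \left(2620 - -3728\right) = - 72 \left(2620 + 3728\right) = \left(-72\right) 6348 = -457056$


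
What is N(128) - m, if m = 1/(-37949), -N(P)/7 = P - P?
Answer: 1/37949 ≈ 2.6351e-5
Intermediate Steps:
N(P) = 0 (N(P) = -7*(P - P) = -7*0 = 0)
m = -1/37949 ≈ -2.6351e-5
N(128) - m = 0 - 1*(-1/37949) = 0 + 1/37949 = 1/37949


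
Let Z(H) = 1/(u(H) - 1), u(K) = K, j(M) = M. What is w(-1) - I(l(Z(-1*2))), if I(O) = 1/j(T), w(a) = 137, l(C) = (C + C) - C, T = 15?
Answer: 2054/15 ≈ 136.93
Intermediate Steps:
Z(H) = 1/(-1 + H) (Z(H) = 1/(H - 1) = 1/(-1 + H))
l(C) = C (l(C) = 2*C - C = C)
I(O) = 1/15
w(-1) - I(l(Z(-1*2))) = 137 - 1*1/15 = 137 - 1/15 = 2054/15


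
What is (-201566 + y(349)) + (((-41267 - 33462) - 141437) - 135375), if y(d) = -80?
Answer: -553187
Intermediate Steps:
(-201566 + y(349)) + (((-41267 - 33462) - 141437) - 135375) = (-201566 - 80) + (((-41267 - 33462) - 141437) - 135375) = -201646 + ((-74729 - 141437) - 135375) = -201646 + (-216166 - 135375) = -201646 - 351541 = -553187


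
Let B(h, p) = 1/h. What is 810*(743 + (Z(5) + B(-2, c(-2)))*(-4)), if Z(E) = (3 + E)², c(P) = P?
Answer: 396090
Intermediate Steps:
810*(743 + (Z(5) + B(-2, c(-2)))*(-4)) = 810*(743 + ((3 + 5)² + 1/(-2))*(-4)) = 810*(743 + (8² - ½)*(-4)) = 810*(743 + (64 - ½)*(-4)) = 810*(743 + (127/2)*(-4)) = 810*(743 - 254) = 810*489 = 396090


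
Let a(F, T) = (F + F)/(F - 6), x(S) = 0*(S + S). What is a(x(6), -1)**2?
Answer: 0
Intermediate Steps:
x(S) = 0 (x(S) = 0*(2*S) = 0)
a(F, T) = 2*F/(-6 + F) (a(F, T) = (2*F)/(-6 + F) = 2*F/(-6 + F))
a(x(6), -1)**2 = (2*0/(-6 + 0))**2 = (2*0/(-6))**2 = (2*0*(-1/6))**2 = 0**2 = 0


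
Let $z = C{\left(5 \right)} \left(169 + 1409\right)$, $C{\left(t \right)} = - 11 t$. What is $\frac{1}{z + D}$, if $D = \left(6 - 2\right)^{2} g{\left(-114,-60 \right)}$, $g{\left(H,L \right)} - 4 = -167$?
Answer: $- \frac{1}{89398} \approx -1.1186 \cdot 10^{-5}$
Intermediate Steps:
$g{\left(H,L \right)} = -163$ ($g{\left(H,L \right)} = 4 - 167 = -163$)
$D = -2608$ ($D = \left(6 - 2\right)^{2} \left(-163\right) = 4^{2} \left(-163\right) = 16 \left(-163\right) = -2608$)
$z = -86790$ ($z = \left(-11\right) 5 \left(169 + 1409\right) = \left(-55\right) 1578 = -86790$)
$\frac{1}{z + D} = \frac{1}{-86790 - 2608} = \frac{1}{-89398} = - \frac{1}{89398}$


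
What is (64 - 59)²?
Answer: 25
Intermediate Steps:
(64 - 59)² = 5² = 25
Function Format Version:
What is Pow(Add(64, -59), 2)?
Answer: 25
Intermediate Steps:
Pow(Add(64, -59), 2) = Pow(5, 2) = 25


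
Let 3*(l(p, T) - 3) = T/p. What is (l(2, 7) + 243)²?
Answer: 2199289/36 ≈ 61091.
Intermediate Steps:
l(p, T) = 3 + T/(3*p) (l(p, T) = 3 + (T/p)/3 = 3 + T/(3*p))
(l(2, 7) + 243)² = ((3 + (⅓)*7/2) + 243)² = ((3 + (⅓)*7*(½)) + 243)² = ((3 + 7/6) + 243)² = (25/6 + 243)² = (1483/6)² = 2199289/36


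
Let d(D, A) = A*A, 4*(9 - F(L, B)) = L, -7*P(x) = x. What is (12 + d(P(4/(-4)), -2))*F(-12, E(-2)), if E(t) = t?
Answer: 192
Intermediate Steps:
P(x) = -x/7
F(L, B) = 9 - L/4
d(D, A) = A²
(12 + d(P(4/(-4)), -2))*F(-12, E(-2)) = (12 + (-2)²)*(9 - ¼*(-12)) = (12 + 4)*(9 + 3) = 16*12 = 192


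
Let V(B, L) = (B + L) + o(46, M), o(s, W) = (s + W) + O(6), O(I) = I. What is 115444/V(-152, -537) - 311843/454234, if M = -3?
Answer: -6579771177/36338720 ≈ -181.07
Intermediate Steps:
o(s, W) = 6 + W + s (o(s, W) = (s + W) + 6 = (W + s) + 6 = 6 + W + s)
V(B, L) = 49 + B + L (V(B, L) = (B + L) + (6 - 3 + 46) = (B + L) + 49 = 49 + B + L)
115444/V(-152, -537) - 311843/454234 = 115444/(49 - 152 - 537) - 311843/454234 = 115444/(-640) - 311843*1/454234 = 115444*(-1/640) - 311843/454234 = -28861/160 - 311843/454234 = -6579771177/36338720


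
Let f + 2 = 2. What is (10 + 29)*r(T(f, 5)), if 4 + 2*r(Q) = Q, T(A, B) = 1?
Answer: -117/2 ≈ -58.500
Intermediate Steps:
f = 0 (f = -2 + 2 = 0)
r(Q) = -2 + Q/2
(10 + 29)*r(T(f, 5)) = (10 + 29)*(-2 + (½)*1) = 39*(-2 + ½) = 39*(-3/2) = -117/2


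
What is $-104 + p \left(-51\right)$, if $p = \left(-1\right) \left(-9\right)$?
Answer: $-563$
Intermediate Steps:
$p = 9$
$-104 + p \left(-51\right) = -104 + 9 \left(-51\right) = -104 - 459 = -563$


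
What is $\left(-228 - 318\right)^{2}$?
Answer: $298116$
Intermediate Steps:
$\left(-228 - 318\right)^{2} = \left(-546\right)^{2} = 298116$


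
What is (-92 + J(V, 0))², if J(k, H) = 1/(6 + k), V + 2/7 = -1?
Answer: 9174841/1089 ≈ 8425.0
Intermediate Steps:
V = -9/7 (V = -2/7 - 1 = -9/7 ≈ -1.2857)
(-92 + J(V, 0))² = (-92 + 1/(6 - 9/7))² = (-92 + 1/(33/7))² = (-92 + 7/33)² = (-3029/33)² = 9174841/1089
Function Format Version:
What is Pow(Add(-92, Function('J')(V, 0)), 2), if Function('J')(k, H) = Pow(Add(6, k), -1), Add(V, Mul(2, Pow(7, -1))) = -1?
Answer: Rational(9174841, 1089) ≈ 8425.0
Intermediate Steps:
V = Rational(-9, 7) (V = Add(Rational(-2, 7), -1) = Rational(-9, 7) ≈ -1.2857)
Pow(Add(-92, Function('J')(V, 0)), 2) = Pow(Add(-92, Pow(Add(6, Rational(-9, 7)), -1)), 2) = Pow(Add(-92, Pow(Rational(33, 7), -1)), 2) = Pow(Add(-92, Rational(7, 33)), 2) = Pow(Rational(-3029, 33), 2) = Rational(9174841, 1089)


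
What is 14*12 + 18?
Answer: 186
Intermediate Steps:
14*12 + 18 = 168 + 18 = 186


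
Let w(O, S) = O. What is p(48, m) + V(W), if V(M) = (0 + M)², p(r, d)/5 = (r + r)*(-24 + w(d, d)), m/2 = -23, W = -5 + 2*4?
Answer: -33591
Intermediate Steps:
W = 3 (W = -5 + 8 = 3)
m = -46 (m = 2*(-23) = -46)
p(r, d) = 10*r*(-24 + d) (p(r, d) = 5*((r + r)*(-24 + d)) = 5*((2*r)*(-24 + d)) = 5*(2*r*(-24 + d)) = 10*r*(-24 + d))
V(M) = M²
p(48, m) + V(W) = 10*48*(-24 - 46) + 3² = 10*48*(-70) + 9 = -33600 + 9 = -33591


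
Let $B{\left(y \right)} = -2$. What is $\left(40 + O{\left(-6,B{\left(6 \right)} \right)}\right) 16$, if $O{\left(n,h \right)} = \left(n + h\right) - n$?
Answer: $608$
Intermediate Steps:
$O{\left(n,h \right)} = h$ ($O{\left(n,h \right)} = \left(h + n\right) - n = h$)
$\left(40 + O{\left(-6,B{\left(6 \right)} \right)}\right) 16 = \left(40 - 2\right) 16 = 38 \cdot 16 = 608$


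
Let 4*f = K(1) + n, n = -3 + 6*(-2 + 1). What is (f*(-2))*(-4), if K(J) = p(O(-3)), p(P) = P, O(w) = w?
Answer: -24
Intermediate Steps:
n = -9 (n = -3 + 6*(-1) = -3 - 6 = -9)
K(J) = -3
f = -3 (f = (-3 - 9)/4 = (¼)*(-12) = -3)
(f*(-2))*(-4) = -3*(-2)*(-4) = 6*(-4) = -24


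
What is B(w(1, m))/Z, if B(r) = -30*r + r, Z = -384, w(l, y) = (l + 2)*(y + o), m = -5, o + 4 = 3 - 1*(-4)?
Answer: -29/64 ≈ -0.45313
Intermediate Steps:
o = 3 (o = -4 + (3 - 1*(-4)) = -4 + (3 + 4) = -4 + 7 = 3)
w(l, y) = (2 + l)*(3 + y) (w(l, y) = (l + 2)*(y + 3) = (2 + l)*(3 + y))
B(r) = -29*r
B(w(1, m))/Z = -29*(6 + 2*(-5) + 3*1 + 1*(-5))/(-384) = -29*(6 - 10 + 3 - 5)*(-1/384) = -29*(-6)*(-1/384) = 174*(-1/384) = -29/64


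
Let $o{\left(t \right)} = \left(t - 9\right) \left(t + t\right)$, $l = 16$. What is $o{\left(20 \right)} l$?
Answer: $7040$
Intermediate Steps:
$o{\left(t \right)} = 2 t \left(-9 + t\right)$ ($o{\left(t \right)} = \left(-9 + t\right) 2 t = 2 t \left(-9 + t\right)$)
$o{\left(20 \right)} l = 2 \cdot 20 \left(-9 + 20\right) 16 = 2 \cdot 20 \cdot 11 \cdot 16 = 440 \cdot 16 = 7040$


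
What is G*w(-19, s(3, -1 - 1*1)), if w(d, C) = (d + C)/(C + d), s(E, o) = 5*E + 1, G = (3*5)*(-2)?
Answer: -30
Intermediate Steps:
G = -30 (G = 15*(-2) = -30)
s(E, o) = 1 + 5*E
w(d, C) = 1 (w(d, C) = (C + d)/(C + d) = 1)
G*w(-19, s(3, -1 - 1*1)) = -30*1 = -30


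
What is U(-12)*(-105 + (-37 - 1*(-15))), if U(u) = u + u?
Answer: 3048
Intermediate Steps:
U(u) = 2*u
U(-12)*(-105 + (-37 - 1*(-15))) = (2*(-12))*(-105 + (-37 - 1*(-15))) = -24*(-105 + (-37 + 15)) = -24*(-105 - 22) = -24*(-127) = 3048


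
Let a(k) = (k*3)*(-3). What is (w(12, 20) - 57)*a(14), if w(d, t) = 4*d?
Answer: 1134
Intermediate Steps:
a(k) = -9*k (a(k) = (3*k)*(-3) = -9*k)
(w(12, 20) - 57)*a(14) = (4*12 - 57)*(-9*14) = (48 - 57)*(-126) = -9*(-126) = 1134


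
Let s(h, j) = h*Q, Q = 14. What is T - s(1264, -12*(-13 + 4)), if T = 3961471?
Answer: 3943775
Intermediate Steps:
s(h, j) = 14*h (s(h, j) = h*14 = 14*h)
T - s(1264, -12*(-13 + 4)) = 3961471 - 14*1264 = 3961471 - 1*17696 = 3961471 - 17696 = 3943775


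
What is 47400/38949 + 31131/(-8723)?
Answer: -266350373/113250709 ≈ -2.3519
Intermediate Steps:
47400/38949 + 31131/(-8723) = 47400*(1/38949) + 31131*(-1/8723) = 15800/12983 - 31131/8723 = -266350373/113250709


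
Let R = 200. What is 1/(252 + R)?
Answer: 1/452 ≈ 0.0022124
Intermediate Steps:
1/(252 + R) = 1/(252 + 200) = 1/452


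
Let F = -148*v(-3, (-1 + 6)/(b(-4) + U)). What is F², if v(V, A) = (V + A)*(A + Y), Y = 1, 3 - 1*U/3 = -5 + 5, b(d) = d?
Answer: 350464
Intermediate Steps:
U = 9 (U = 9 - 3*(-5 + 5) = 9 - 3*0 = 9 + 0 = 9)
v(V, A) = (1 + A)*(A + V) (v(V, A) = (V + A)*(A + 1) = (A + V)*(1 + A) = (1 + A)*(A + V))
F = 592 (F = -148*((-1 + 6)/(-4 + 9) - 3 + ((-1 + 6)/(-4 + 9))² + ((-1 + 6)/(-4 + 9))*(-3)) = -148*(5/5 - 3 + (5/5)² + (5/5)*(-3)) = -148*(5*(⅕) - 3 + (5*(⅕))² + (5*(⅕))*(-3)) = -148*(1 - 3 + 1² + 1*(-3)) = -148*(1 - 3 + 1 - 3) = -148*(-4) = 592)
F² = 592² = 350464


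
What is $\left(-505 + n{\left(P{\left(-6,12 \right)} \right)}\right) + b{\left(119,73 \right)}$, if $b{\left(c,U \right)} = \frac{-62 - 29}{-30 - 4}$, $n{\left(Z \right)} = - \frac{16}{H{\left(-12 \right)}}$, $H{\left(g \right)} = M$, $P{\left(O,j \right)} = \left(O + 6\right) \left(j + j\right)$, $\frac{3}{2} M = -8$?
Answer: $- \frac{16977}{34} \approx -499.32$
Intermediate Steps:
$M = - \frac{16}{3}$ ($M = \frac{2}{3} \left(-8\right) = - \frac{16}{3} \approx -5.3333$)
$P{\left(O,j \right)} = 2 j \left(6 + O\right)$ ($P{\left(O,j \right)} = \left(6 + O\right) 2 j = 2 j \left(6 + O\right)$)
$H{\left(g \right)} = - \frac{16}{3}$
$n{\left(Z \right)} = 3$ ($n{\left(Z \right)} = - \frac{16}{- \frac{16}{3}} = \left(-16\right) \left(- \frac{3}{16}\right) = 3$)
$b{\left(c,U \right)} = \frac{91}{34}$ ($b{\left(c,U \right)} = - \frac{91}{-34} = \left(-91\right) \left(- \frac{1}{34}\right) = \frac{91}{34}$)
$\left(-505 + n{\left(P{\left(-6,12 \right)} \right)}\right) + b{\left(119,73 \right)} = \left(-505 + 3\right) + \frac{91}{34} = -502 + \frac{91}{34} = - \frac{16977}{34}$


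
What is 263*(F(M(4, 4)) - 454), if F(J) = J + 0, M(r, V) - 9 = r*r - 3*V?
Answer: -115983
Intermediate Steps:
M(r, V) = 9 + r² - 3*V (M(r, V) = 9 + (r*r - 3*V) = 9 + (r² - 3*V) = 9 + r² - 3*V)
F(J) = J
263*(F(M(4, 4)) - 454) = 263*((9 + 4² - 3*4) - 454) = 263*((9 + 16 - 12) - 454) = 263*(13 - 454) = 263*(-441) = -115983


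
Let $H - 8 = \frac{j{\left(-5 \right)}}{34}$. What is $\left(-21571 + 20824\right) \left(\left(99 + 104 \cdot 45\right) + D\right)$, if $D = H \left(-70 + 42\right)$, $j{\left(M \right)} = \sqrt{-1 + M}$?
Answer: $-3402585 + \frac{10458 i \sqrt{6}}{17} \approx -3.4026 \cdot 10^{6} + 1506.9 i$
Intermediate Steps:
$H = 8 + \frac{i \sqrt{6}}{34}$ ($H = 8 + \frac{\sqrt{-1 - 5}}{34} = 8 + \sqrt{-6} \cdot \frac{1}{34} = 8 + i \sqrt{6} \cdot \frac{1}{34} = 8 + \frac{i \sqrt{6}}{34} \approx 8.0 + 0.072044 i$)
$D = -224 - \frac{14 i \sqrt{6}}{17}$ ($D = \left(8 + \frac{i \sqrt{6}}{34}\right) \left(-70 + 42\right) = \left(8 + \frac{i \sqrt{6}}{34}\right) \left(-28\right) = -224 - \frac{14 i \sqrt{6}}{17} \approx -224.0 - 2.0172 i$)
$\left(-21571 + 20824\right) \left(\left(99 + 104 \cdot 45\right) + D\right) = \left(-21571 + 20824\right) \left(\left(99 + 104 \cdot 45\right) - \left(224 + \frac{14 i \sqrt{6}}{17}\right)\right) = - 747 \left(\left(99 + 4680\right) - \left(224 + \frac{14 i \sqrt{6}}{17}\right)\right) = - 747 \left(4779 - \left(224 + \frac{14 i \sqrt{6}}{17}\right)\right) = - 747 \left(4555 - \frac{14 i \sqrt{6}}{17}\right) = -3402585 + \frac{10458 i \sqrt{6}}{17}$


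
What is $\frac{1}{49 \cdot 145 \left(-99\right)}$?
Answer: $- \frac{1}{703395} \approx -1.4217 \cdot 10^{-6}$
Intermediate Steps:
$\frac{1}{49 \cdot 145 \left(-99\right)} = \frac{1}{7105 \left(-99\right)} = \frac{1}{-703395} = - \frac{1}{703395}$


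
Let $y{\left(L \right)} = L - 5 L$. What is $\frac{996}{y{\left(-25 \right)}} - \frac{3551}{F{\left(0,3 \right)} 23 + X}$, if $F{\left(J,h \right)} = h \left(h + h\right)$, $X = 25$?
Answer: $\frac{20536}{10975} \approx 1.8712$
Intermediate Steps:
$y{\left(L \right)} = - 4 L$
$F{\left(J,h \right)} = 2 h^{2}$ ($F{\left(J,h \right)} = h 2 h = 2 h^{2}$)
$\frac{996}{y{\left(-25 \right)}} - \frac{3551}{F{\left(0,3 \right)} 23 + X} = \frac{996}{\left(-4\right) \left(-25\right)} - \frac{3551}{2 \cdot 3^{2} \cdot 23 + 25} = \frac{996}{100} - \frac{3551}{2 \cdot 9 \cdot 23 + 25} = 996 \cdot \frac{1}{100} - \frac{3551}{18 \cdot 23 + 25} = \frac{249}{25} - \frac{3551}{414 + 25} = \frac{249}{25} - \frac{3551}{439} = \frac{20536}{10975}$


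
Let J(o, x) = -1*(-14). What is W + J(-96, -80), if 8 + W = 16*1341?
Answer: 21462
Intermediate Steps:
J(o, x) = 14
W = 21448 (W = -8 + 16*1341 = -8 + 21456 = 21448)
W + J(-96, -80) = 21448 + 14 = 21462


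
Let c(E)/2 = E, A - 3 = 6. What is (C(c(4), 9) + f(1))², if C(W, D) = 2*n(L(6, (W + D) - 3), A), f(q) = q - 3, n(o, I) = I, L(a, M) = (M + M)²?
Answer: 256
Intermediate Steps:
A = 9 (A = 3 + 6 = 9)
L(a, M) = 4*M² (L(a, M) = (2*M)² = 4*M²)
c(E) = 2*E
f(q) = -3 + q
C(W, D) = 18 (C(W, D) = 2*9 = 18)
(C(c(4), 9) + f(1))² = (18 + (-3 + 1))² = (18 - 2)² = 16² = 256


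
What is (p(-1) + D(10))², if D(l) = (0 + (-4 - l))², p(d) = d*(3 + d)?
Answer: 37636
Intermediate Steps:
D(l) = (-4 - l)²
(p(-1) + D(10))² = (-(3 - 1) + (4 + 10)²)² = (-1*2 + 14²)² = (-2 + 196)² = 194² = 37636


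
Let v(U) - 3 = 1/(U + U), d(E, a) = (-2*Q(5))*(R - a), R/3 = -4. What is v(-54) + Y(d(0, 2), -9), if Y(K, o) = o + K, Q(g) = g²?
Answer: 74951/108 ≈ 693.99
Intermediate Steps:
R = -12 (R = 3*(-4) = -12)
d(E, a) = 600 + 50*a (d(E, a) = (-2*5²)*(-12 - a) = (-2*25)*(-12 - a) = -50*(-12 - a) = 600 + 50*a)
Y(K, o) = K + o
v(U) = 3 + 1/(2*U) (v(U) = 3 + 1/(U + U) = 3 + 1/(2*U))
v(-54) + Y(d(0, 2), -9) = (3 + (½)/(-54)) + ((600 + 50*2) - 9) = (3 + (½)*(-1/54)) + ((600 + 100) - 9) = (3 - 1/108) + (700 - 9) = 323/108 + 691 = 74951/108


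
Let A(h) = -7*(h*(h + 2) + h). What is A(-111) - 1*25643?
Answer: -109559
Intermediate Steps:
A(h) = -7*h - 7*h*(2 + h) (A(h) = -7*(h*(2 + h) + h) = -7*(h + h*(2 + h)) = -7*h - 7*h*(2 + h))
A(-111) - 1*25643 = -7*(-111)*(3 - 111) - 1*25643 = -7*(-111)*(-108) - 25643 = -83916 - 25643 = -109559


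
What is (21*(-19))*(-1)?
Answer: 399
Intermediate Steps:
(21*(-19))*(-1) = -399*(-1) = 399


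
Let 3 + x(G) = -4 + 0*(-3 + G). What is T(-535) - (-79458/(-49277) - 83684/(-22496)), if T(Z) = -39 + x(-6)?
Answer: -14225952917/277133848 ≈ -51.332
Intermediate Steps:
x(G) = -7 (x(G) = -3 + (-4 + 0*(-3 + G)) = -3 + (-4 + 0) = -3 - 4 = -7)
T(Z) = -46 (T(Z) = -39 - 7 = -46)
T(-535) - (-79458/(-49277) - 83684/(-22496)) = -46 - (-79458/(-49277) - 83684/(-22496)) = -46 - (-79458*(-1/49277) - 83684*(-1/22496)) = -46 - (79458/49277 + 20921/5624) = -46 - 1*1477795909/277133848 = -46 - 1477795909/277133848 = -14225952917/277133848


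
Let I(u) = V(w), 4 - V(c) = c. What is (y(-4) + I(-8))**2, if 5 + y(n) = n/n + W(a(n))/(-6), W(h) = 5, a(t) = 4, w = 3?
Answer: 529/36 ≈ 14.694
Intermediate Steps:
V(c) = 4 - c
I(u) = 1 (I(u) = 4 - 1*3 = 4 - 3 = 1)
y(n) = -29/6 (y(n) = -5 + (n/n + 5/(-6)) = -5 + (1 + 5*(-1/6)) = -5 + (1 - 5/6) = -5 + 1/6 = -29/6)
(y(-4) + I(-8))**2 = (-29/6 + 1)**2 = (-23/6)**2 = 529/36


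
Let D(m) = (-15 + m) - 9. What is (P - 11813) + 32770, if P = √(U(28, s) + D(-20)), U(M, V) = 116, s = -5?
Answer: 20957 + 6*√2 ≈ 20966.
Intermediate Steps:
D(m) = -24 + m
P = 6*√2 (P = √(116 + (-24 - 20)) = √(116 - 44) = √72 = 6*√2 ≈ 8.4853)
(P - 11813) + 32770 = (6*√2 - 11813) + 32770 = (-11813 + 6*√2) + 32770 = 20957 + 6*√2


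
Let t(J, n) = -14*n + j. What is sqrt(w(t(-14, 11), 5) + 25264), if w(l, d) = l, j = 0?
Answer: 9*sqrt(310) ≈ 158.46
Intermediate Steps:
t(J, n) = -14*n (t(J, n) = -14*n + 0 = -14*n)
sqrt(w(t(-14, 11), 5) + 25264) = sqrt(-14*11 + 25264) = sqrt(-154 + 25264) = sqrt(25110) = 9*sqrt(310)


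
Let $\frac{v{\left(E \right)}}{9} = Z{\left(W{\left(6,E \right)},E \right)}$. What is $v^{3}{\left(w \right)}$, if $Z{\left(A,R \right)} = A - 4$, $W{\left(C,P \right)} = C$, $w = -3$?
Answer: $5832$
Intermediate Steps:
$Z{\left(A,R \right)} = -4 + A$
$v{\left(E \right)} = 18$ ($v{\left(E \right)} = 9 \left(-4 + 6\right) = 9 \cdot 2 = 18$)
$v^{3}{\left(w \right)} = 18^{3} = 5832$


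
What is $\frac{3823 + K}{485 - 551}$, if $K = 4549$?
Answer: $- \frac{4186}{33} \approx -126.85$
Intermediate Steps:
$\frac{3823 + K}{485 - 551} = \frac{3823 + 4549}{485 - 551} = \frac{8372}{-66} = 8372 \left(- \frac{1}{66}\right) = - \frac{4186}{33}$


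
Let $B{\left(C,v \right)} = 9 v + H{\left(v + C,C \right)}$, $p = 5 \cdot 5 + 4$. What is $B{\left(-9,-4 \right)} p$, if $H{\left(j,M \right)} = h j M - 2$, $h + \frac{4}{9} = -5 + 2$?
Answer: $-12789$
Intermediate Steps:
$p = 29$ ($p = 25 + 4 = 29$)
$h = - \frac{31}{9}$ ($h = - \frac{4}{9} + \left(-5 + 2\right) = - \frac{4}{9} - 3 = - \frac{31}{9} \approx -3.4444$)
$H{\left(j,M \right)} = -2 - \frac{31 M j}{9}$ ($H{\left(j,M \right)} = - \frac{31 j}{9} M - 2 = - \frac{31 M j}{9} - 2 = -2 - \frac{31 M j}{9}$)
$B{\left(C,v \right)} = -2 + 9 v - \frac{31 C \left(C + v\right)}{9}$ ($B{\left(C,v \right)} = 9 v - \left(2 + \frac{31 C \left(v + C\right)}{9}\right) = 9 v - \left(2 + \frac{31 C \left(C + v\right)}{9}\right) = -2 + 9 v - \frac{31 C \left(C + v\right)}{9}$)
$B{\left(-9,-4 \right)} p = \left(-2 + 9 \left(-4\right) - - 31 \left(-9 - 4\right)\right) 29 = \left(-2 - 36 - \left(-31\right) \left(-13\right)\right) 29 = \left(-2 - 36 - 403\right) 29 = \left(-441\right) 29 = -12789$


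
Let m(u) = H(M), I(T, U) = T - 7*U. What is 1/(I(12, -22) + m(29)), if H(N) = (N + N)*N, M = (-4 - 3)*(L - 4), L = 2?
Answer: 1/558 ≈ 0.0017921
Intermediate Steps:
M = 14 (M = (-4 - 3)*(2 - 4) = -7*(-2) = 14)
H(N) = 2*N² (H(N) = (2*N)*N = 2*N²)
m(u) = 392 (m(u) = 2*14² = 2*196 = 392)
1/(I(12, -22) + m(29)) = 1/((12 - 7*(-22)) + 392) = 1/((12 + 154) + 392) = 1/(166 + 392) = 1/558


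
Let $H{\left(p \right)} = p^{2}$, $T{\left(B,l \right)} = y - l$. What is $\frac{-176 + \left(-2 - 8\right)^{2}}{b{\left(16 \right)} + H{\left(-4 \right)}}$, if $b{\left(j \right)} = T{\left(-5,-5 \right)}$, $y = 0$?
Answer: $- \frac{76}{21} \approx -3.619$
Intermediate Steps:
$T{\left(B,l \right)} = - l$ ($T{\left(B,l \right)} = 0 - l = - l$)
$b{\left(j \right)} = 5$ ($b{\left(j \right)} = \left(-1\right) \left(-5\right) = 5$)
$\frac{-176 + \left(-2 - 8\right)^{2}}{b{\left(16 \right)} + H{\left(-4 \right)}} = \frac{-176 + \left(-2 - 8\right)^{2}}{5 + \left(-4\right)^{2}} = \frac{-176 + \left(-10\right)^{2}}{5 + 16} = \frac{-176 + 100}{21} = \left(-76\right) \frac{1}{21} = - \frac{76}{21}$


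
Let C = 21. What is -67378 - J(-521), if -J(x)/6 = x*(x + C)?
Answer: 1495622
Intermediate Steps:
J(x) = -6*x*(21 + x) (J(x) = -6*x*(x + 21) = -6*x*(21 + x))
-67378 - J(-521) = -67378 - (-6)*(-521)*(21 - 521) = -67378 - (-6)*(-521)*(-500) = -67378 - 1*(-1563000) = -67378 + 1563000 = 1495622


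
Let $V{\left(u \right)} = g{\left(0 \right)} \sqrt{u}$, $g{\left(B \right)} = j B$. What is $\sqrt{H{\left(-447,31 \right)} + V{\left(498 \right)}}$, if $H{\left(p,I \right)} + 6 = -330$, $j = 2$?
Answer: $4 i \sqrt{21} \approx 18.33 i$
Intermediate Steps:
$H{\left(p,I \right)} = -336$ ($H{\left(p,I \right)} = -6 - 330 = -336$)
$g{\left(B \right)} = 2 B$
$V{\left(u \right)} = 0$ ($V{\left(u \right)} = 2 \cdot 0 \sqrt{u} = 0 \sqrt{u} = 0$)
$\sqrt{H{\left(-447,31 \right)} + V{\left(498 \right)}} = \sqrt{-336 + 0} = \sqrt{-336} = 4 i \sqrt{21}$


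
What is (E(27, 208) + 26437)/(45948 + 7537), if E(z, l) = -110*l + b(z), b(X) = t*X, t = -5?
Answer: 3422/53485 ≈ 0.063981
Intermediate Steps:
b(X) = -5*X
E(z, l) = -110*l - 5*z
(E(27, 208) + 26437)/(45948 + 7537) = ((-110*208 - 5*27) + 26437)/(45948 + 7537) = ((-22880 - 135) + 26437)/53485 = (-23015 + 26437)*(1/53485) = 3422*(1/53485) = 3422/53485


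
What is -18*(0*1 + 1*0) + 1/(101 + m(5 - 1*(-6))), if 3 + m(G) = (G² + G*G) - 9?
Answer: 1/331 ≈ 0.0030211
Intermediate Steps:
m(G) = -12 + 2*G² (m(G) = -3 + ((G² + G*G) - 9) = -3 + ((G² + G²) - 9) = -3 + (2*G² - 9) = -3 + (-9 + 2*G²) = -12 + 2*G²)
-18*(0*1 + 1*0) + 1/(101 + m(5 - 1*(-6))) = -18*(0*1 + 1*0) + 1/(101 + (-12 + 2*(5 - 1*(-6))²)) = -18*(0 + 0) + 1/(101 + (-12 + 2*(5 + 6)²)) = -18*0 + 1/(101 + (-12 + 2*11²)) = 0 + 1/(101 + (-12 + 2*121)) = 0 + 1/(101 + (-12 + 242)) = 0 + 1/(101 + 230) = 0 + 1/331 = 1/331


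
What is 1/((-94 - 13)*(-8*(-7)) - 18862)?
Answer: -1/24854 ≈ -4.0235e-5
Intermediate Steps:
1/((-94 - 13)*(-8*(-7)) - 18862) = 1/(-107*56 - 18862) = 1/(-5992 - 18862) = 1/(-24854) = -1/24854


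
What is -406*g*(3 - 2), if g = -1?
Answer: 406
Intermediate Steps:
-406*g*(3 - 2) = -(-406)*(3 - 2) = -(-406) = -406*(-1) = 406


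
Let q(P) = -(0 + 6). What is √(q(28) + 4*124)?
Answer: 7*√10 ≈ 22.136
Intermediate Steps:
q(P) = -6 (q(P) = -1*6 = -6)
√(q(28) + 4*124) = √(-6 + 4*124) = √(-6 + 496) = √490 = 7*√10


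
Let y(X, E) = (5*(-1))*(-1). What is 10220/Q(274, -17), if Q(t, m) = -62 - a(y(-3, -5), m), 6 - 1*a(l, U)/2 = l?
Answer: -2555/16 ≈ -159.69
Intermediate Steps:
y(X, E) = 5 (y(X, E) = -5*(-1) = 5)
a(l, U) = 12 - 2*l
Q(t, m) = -64 (Q(t, m) = -62 - (12 - 2*5) = -62 - (12 - 10) = -62 - 1*2 = -62 - 2 = -64)
10220/Q(274, -17) = 10220/(-64) = 10220*(-1/64) = -2555/16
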